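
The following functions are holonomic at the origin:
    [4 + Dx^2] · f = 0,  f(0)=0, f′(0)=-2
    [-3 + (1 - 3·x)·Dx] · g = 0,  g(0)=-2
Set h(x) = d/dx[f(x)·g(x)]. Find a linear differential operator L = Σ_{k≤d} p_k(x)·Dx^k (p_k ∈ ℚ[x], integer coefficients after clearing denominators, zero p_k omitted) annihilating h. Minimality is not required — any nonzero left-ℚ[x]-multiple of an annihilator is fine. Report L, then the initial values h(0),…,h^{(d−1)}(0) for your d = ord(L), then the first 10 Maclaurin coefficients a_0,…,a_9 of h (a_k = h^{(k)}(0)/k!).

f: a_k = 0, -2, 0, 4/3, 0, -4/15, 0, 8/315, 0, -4/2835, …
g: a_k = -2, -6, -18, -54, -162, -486, -1458, -4374, -13122, -39366, …
Product ⇒ symmetric product L₀, ord ≤ 2.
Differentiate: ansatz ord ≤ ord L₀ ⇒ L.
L = (-14 - 24·x + 36·x^2) + (-6 + 18·x)·Dx + (1 - 6·x + 9·x^2)·Dx^2  (order 2).
h: a_k = 4, 24, 100, 400, 4508/3, 27048/5, 851996/45, 6815968/105, 9858812/45, 19717624/27, …
ICs: h(0) = 4, h′(0) = 24.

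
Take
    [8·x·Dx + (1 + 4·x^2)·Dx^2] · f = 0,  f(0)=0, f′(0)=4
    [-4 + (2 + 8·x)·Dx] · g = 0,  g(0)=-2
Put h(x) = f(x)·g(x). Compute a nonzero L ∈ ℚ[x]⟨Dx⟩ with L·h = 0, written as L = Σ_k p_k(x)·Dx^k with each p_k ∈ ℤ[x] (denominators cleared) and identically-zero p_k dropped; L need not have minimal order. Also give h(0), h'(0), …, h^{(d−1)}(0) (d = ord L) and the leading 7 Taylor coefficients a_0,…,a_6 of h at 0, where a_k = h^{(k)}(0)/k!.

f: a_k = 0, 4, 0, -16/3, 0, 64/5, 0, …
g: a_k = -2, -4, 4, -8, 20, -56, 168, …
f·g: L₀ = L_f ⊗_s L_g, ord ≤ 2·1.
L = (12 - 16·x - 16·x^2) + (-4 - 8·x + 48·x^2 + 64·x^3)·Dx + (1 + 8·x + 20·x^2 + 32·x^3 + 64·x^4)·Dx^2  (order 2).
h: a_k = 0, -8, -16, 80/3, -32/3, 496/15, -3488/15, …
ICs: h(0) = 0, h′(0) = -8.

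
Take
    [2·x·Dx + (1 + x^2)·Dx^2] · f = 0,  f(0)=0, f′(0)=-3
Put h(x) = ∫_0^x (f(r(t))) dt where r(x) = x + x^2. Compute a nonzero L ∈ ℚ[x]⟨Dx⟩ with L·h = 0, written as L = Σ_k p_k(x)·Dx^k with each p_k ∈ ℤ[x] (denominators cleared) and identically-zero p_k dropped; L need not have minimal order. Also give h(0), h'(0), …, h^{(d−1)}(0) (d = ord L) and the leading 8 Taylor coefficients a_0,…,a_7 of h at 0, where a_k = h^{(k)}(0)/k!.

f: a_k = 0, -3, 0, 1, 0, -3/5, 0, 3/7, …
Substitute x→r, Dx→(1/r')Dx; clear ⇒ L₀.
Integrate: L := L₀·Dx.
L = (-2 + 2·x + 8·x^2 + 12·x^3 + 6·x^4)·Dx^2 + (1 + 2·x + x^2 + 4·x^3 + 5·x^4 + 2·x^5)·Dx^3  (order 3).
h: a_k = 0, 0, -3/2, -1, 1/4, 3/5, 2/5, -2/7, …
ICs: h(0) = 0, h′(0) = 0, h′′(0) = -3.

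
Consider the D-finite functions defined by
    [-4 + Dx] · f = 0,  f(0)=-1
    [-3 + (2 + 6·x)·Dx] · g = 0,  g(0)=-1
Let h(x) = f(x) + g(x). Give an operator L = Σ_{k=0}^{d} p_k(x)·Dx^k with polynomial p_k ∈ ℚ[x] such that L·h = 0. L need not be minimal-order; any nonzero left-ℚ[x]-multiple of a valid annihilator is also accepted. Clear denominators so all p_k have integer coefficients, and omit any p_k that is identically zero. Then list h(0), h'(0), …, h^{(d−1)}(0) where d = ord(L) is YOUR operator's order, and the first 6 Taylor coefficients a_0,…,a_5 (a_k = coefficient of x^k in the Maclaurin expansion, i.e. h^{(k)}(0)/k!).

f: a_k = -1, -4, -8, -32/3, -32/3, -128/15, …
g: a_k = -1, -3/2, 9/8, -27/16, 405/128, -1701/256, …
L₀ := lclm(L_f,L_g); ord L₀ ≤ 1+1.
L = (132 + 288·x) + (-73 - 384·x - 576·x^2)·Dx + (10 + 78·x + 144·x^2)·Dx^2  (order 2).
h: a_k = -2, -11/2, -55/8, -593/48, -2881/384, -58283/3840, …
ICs: h(0) = -2, h′(0) = -11/2.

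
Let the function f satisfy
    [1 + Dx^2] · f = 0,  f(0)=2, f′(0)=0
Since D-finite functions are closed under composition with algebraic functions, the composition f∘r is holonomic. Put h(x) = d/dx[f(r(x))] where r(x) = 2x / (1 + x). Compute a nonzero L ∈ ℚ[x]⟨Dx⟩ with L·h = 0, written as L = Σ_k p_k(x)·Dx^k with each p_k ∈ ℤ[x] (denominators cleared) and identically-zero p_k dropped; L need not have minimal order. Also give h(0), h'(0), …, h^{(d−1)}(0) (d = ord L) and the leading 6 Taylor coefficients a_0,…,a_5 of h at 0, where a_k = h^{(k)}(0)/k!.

L = (10 + 12·x + 6·x^2) + (6 + 18·x + 18·x^2 + 6·x^3)·Dx + (1 + 4·x + 6·x^2 + 4·x^3 + x^4)·Dx^2  (order 2).
h: a_k = 0, -8, 24, -128/3, 160/3, -616/15, …
ICs: h(0) = 0, h′(0) = -8.

f: a_k = 2, 0, -1, 0, 1/12, 0, …
h₀=f(r): pull back L_f along r ⇒ L₀.
h₀' ⇒ L via d/dx closure of L₀.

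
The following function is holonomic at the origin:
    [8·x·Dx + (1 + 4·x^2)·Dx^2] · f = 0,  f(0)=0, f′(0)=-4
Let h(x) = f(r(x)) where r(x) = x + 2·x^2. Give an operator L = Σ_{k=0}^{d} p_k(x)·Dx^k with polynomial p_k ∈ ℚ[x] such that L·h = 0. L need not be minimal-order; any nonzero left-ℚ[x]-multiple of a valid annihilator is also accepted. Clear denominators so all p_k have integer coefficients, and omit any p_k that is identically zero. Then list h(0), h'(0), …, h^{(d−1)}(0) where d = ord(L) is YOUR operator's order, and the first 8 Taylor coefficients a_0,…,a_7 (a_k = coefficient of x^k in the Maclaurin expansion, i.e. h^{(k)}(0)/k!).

f: a_k = 0, -4, 0, 16/3, 0, -64/5, 0, 256/7, …
L₀ from L_f via x↦r, Dx↦r'^{-1}Dx.
L = (-4 + 8·x + 64·x^2 + 192·x^3 + 192·x^4)·Dx + (1 + 4·x + 4·x^2 + 32·x^3 + 80·x^4 + 64·x^5)·Dx^2  (order 2).
h: a_k = 0, -4, -8, 16/3, 32, 256/5, -256/3, -3328/7, …
ICs: h(0) = 0, h′(0) = -4.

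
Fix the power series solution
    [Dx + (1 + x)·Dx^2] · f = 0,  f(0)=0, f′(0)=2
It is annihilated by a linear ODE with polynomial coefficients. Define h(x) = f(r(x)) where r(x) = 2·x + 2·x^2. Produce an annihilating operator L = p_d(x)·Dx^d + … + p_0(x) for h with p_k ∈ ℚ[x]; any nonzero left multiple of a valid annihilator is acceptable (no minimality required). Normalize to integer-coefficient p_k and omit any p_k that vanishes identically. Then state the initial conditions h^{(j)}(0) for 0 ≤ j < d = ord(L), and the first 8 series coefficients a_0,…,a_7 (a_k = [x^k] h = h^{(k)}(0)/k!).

L = (4·x + 4·x^2)·Dx + (1 + 4·x + 6·x^2 + 4·x^3)·Dx^2  (order 2).
h: a_k = 0, 4, 0, -8/3, 4, -16/5, 0, 32/7, …
ICs: h(0) = 0, h′(0) = 4.

f: a_k = 0, 2, -1, 2/3, -1/2, 2/5, -1/3, 2/7, …
f∘r: x↦r, Dx↦Dx/r' in L_f ⇒ L₀.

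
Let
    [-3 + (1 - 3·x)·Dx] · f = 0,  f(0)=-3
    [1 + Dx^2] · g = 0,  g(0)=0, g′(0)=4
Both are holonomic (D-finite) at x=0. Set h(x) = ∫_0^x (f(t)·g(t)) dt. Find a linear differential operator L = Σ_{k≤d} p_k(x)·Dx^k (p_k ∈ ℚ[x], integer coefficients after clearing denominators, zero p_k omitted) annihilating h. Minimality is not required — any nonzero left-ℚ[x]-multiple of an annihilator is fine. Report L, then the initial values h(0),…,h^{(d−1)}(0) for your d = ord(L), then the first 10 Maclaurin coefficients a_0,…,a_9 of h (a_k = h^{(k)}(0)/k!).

f: a_k = -3, -9, -27, -81, -243, -729, -2187, -6561, -19683, -59049, …
g: a_k = 0, 4, 0, -2/3, 0, 1/30, 0, -1/1260, 0, 1/90720, …
Sym-product of L_f,L_g gives L₀ (≤ ord 2).
h=∫h₀ ⇒ L = L₀·Dx.
L = (-1 + 3·x)·Dx + 6·Dx^2 + (-1 + 3·x)·Dx^3  (order 3).
h: a_k = 0, 0, -6, -12, -53/2, -318/5, -9541/60, -4089/10, -3606497/3360, -3606497/1260, …
ICs: h(0) = 0, h′(0) = 0, h′′(0) = -12.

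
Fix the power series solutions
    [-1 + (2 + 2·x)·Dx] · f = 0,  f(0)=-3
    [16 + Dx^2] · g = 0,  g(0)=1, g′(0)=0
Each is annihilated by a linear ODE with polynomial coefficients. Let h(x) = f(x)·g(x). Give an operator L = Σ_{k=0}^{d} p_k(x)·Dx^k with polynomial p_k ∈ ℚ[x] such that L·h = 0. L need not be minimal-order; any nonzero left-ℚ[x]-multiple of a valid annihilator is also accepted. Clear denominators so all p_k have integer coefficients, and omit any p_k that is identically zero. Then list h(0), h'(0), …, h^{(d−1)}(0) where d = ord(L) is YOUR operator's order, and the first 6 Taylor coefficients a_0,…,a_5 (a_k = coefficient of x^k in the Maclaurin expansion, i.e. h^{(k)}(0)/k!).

f: a_k = -3, -3/2, 3/8, -3/16, 15/128, -21/256, …
g: a_k = 1, 0, -8, 0, 32/3, 0, …
Product ⇒ symmetric product L₀, ord ≤ 2.
L = (67 + 128·x + 64·x^2) + (-4 - 4·x)·Dx + (4 + 8·x + 4·x^2)·Dx^2  (order 2).
h: a_k = -3, -3/2, 195/8, 189/16, -4465/128, -3733/256, …
ICs: h(0) = -3, h′(0) = -3/2.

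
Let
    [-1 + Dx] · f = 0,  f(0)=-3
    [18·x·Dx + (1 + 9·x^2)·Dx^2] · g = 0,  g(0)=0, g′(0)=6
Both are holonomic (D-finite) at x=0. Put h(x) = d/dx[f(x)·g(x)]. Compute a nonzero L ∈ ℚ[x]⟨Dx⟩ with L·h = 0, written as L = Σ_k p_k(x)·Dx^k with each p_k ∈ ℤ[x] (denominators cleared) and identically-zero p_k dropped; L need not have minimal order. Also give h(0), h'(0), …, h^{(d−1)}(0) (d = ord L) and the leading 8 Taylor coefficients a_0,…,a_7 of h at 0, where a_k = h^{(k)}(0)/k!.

f: a_k = -3, -3, -3/2, -1/2, -1/8, -1/40, -1/240, -1/1680, …
g: a_k = 0, 6, 0, -18, 0, 486/5, 0, -4374/7, …
h₀=f·g: eliminate ⇒ L₀, order ≤ 1·2.
Derive L from L₀ (diff closure).
L = (-17 - 36·x + 504·x^2 - 324·x^3 + 81·x^4) + (16 + 54·x - 522·x^2 + 486·x^3 - 162·x^4)·Dx + (1 - 18·x + 18·x^2 - 162·x^3 + 81·x^4)·Dx^2  (order 2).
h: a_k = -18, -36, 135, 204, -5307/4, -3393/2, 484679/40, 511397/35, …
ICs: h(0) = -18, h′(0) = -36.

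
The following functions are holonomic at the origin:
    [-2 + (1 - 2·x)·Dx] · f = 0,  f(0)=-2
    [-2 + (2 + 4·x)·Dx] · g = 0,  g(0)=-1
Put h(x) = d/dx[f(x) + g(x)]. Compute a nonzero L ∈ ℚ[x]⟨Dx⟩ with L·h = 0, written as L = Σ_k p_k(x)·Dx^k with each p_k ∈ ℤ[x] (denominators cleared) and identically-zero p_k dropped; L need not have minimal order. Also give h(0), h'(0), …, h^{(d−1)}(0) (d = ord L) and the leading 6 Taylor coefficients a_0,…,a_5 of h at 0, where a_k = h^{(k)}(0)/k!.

L = (-36 - 24·x) + (-21 - 108·x - 84·x^2)·Dx + (5 + 6·x - 20·x^2 - 24·x^3)·Dx^2  (order 2).
h: a_k = -5, -15, -99/2, -251/2, -2595/8, -6081/8, …
ICs: h(0) = -5, h′(0) = -15.

f: a_k = -2, -4, -8, -16, -32, -64, …
g: a_k = -1, -1, 1/2, -1/2, 5/8, -7/8, …
Sum ⇒ L₀ = lclm(L_f,L_g) in ℚ(x)⟨Dx⟩.
h=h₀': d/dx-closure on L₀ ⇒ L.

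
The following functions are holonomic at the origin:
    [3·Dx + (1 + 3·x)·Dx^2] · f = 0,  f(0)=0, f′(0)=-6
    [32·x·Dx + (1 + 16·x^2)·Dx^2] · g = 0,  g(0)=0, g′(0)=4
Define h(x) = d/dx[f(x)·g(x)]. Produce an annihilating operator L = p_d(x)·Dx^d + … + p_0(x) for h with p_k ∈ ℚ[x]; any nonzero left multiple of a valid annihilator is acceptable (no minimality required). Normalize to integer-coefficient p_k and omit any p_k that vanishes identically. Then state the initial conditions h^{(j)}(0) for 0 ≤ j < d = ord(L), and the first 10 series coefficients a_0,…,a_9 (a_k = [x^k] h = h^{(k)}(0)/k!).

f: a_k = 0, -6, 9, -18, 81/2, -486/5, 243, -4374/7, 6561/4, -4374, …
g: a_k = 0, 4, 0, -64/3, 0, 1024/5, 0, -16384/7, 0, 262144/9, …
f·g: L₀ = L_f ⊗_s L_g, ord ≤ 2·2.
h₀' ⇒ L via d/dx closure of L₀.
L = (15744 + 89280·x + 811008·x^2 + 5299200·x^3 + 13271040·x^4 + 17252352·x^5 + 21233664·x^7) + (4258 + 91200·x + 775488·x^2 + 4635648·x^3 + 18247680·x^4 + 41140224·x^5 + 46448640·x^6 + 21233664·x^7 + 74317824·x^8)·Dx + (492 + 12548·x + 131328·x^2 + 747968·x^3 + 3219456·x^4 + 10146816·x^5 + 21233664·x^6 + 24920064·x^7 + 21233664·x^8 + 42467328·x^9)·Dx^2 + (73 + 822·x + 6161·x^2 + 34944·x^3 + 151168·x^4 + 500736·x^5 + 1322496·x^6 + 2654208·x^7 + 3244032·x^8 + 3538944·x^9 + 5308416·x^10)·Dx^3  (order 3).
h: a_k = 0, -48, 108, 224, -150, -37008/5, 68292/5, 397248/5, -3589029/35, -164539888/105, …
ICs: h(0) = 0, h′(0) = -48, h′′(0) = 216.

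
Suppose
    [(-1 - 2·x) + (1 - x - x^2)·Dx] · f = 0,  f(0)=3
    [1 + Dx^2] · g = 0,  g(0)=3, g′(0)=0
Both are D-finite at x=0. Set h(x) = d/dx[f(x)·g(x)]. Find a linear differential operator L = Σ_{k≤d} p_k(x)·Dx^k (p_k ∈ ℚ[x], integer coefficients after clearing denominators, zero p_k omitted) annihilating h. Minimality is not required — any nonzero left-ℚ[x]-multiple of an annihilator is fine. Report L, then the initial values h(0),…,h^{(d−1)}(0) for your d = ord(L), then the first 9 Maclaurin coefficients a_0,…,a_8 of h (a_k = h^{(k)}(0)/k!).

L = (3 - 2·x - x^2 + 2·x^3 + x^4) + (4 + 10·x + 6·x^2 + 4·x^3)·Dx + (-1 + x^2 + 2·x^3 + x^4)·Dx^2  (order 2).
h: a_k = 9, 27, 135/2, 291/2, 2355/8, 22857/40, 86303/80, 1117089/560, 16267617/4480, …
ICs: h(0) = 9, h′(0) = 27.

f: a_k = 3, 3, 6, 9, 15, 24, 39, 63, 102, …
g: a_k = 3, 0, -3/2, 0, 1/8, 0, -1/240, 0, 1/13440, …
Product ⇒ symmetric product L₀, ord ≤ 2.
h₀' ⇒ L via d/dx closure of L₀.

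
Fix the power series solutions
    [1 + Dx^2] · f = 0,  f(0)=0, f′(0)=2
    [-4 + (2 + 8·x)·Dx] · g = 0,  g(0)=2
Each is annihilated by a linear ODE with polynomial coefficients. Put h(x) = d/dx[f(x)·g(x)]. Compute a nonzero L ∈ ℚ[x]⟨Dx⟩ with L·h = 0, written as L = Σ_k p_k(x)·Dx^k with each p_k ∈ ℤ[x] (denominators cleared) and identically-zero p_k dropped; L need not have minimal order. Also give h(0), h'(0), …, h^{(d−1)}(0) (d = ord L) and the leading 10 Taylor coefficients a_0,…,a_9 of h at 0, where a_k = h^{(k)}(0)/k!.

f: a_k = 0, 2, 0, -1/3, 0, 1/60, 0, -1/2520, 0, 1/181440, …
g: a_k = 2, 4, -4, 8, -20, 56, -168, 528, -1716, 5720, …
Product ⇒ symmetric product L₀, ord ≤ 2.
Derive L from L₀ (diff closure).
L = (-7 + 336·x + 736·x^2 + 256·x^3 + 256·x^4) + (44 + 144·x - 192·x^2 - 256·x^3)·Dx + (13 + 112·x + 288·x^2 + 256·x^3 + 256·x^4)·Dx^2  (order 2).
h: a_k = 4, 16, -26, 176/3, -1159/6, 3282/5, -83009/36, 2614412/315, -61260163/2016, 510977233/4536, …
ICs: h(0) = 4, h′(0) = 16.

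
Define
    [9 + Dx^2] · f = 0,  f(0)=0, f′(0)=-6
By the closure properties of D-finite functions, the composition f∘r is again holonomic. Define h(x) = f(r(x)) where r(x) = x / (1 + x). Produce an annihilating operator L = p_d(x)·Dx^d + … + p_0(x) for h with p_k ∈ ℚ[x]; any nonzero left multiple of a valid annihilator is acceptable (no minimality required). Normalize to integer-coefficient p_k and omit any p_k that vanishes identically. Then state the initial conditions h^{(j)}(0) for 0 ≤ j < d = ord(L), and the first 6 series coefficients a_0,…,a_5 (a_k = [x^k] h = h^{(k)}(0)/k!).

f: a_k = 0, -6, 0, 9, 0, -81/20, …
f∘r: x↦r, Dx↦Dx/r' in L_f ⇒ L₀.
L = 9 + (2 + 6·x + 6·x^2 + 2·x^3)·Dx + (1 + 4·x + 6·x^2 + 4·x^3 + x^4)·Dx^2  (order 2).
h: a_k = 0, -6, 6, 3, -21, 879/20, …
ICs: h(0) = 0, h′(0) = -6.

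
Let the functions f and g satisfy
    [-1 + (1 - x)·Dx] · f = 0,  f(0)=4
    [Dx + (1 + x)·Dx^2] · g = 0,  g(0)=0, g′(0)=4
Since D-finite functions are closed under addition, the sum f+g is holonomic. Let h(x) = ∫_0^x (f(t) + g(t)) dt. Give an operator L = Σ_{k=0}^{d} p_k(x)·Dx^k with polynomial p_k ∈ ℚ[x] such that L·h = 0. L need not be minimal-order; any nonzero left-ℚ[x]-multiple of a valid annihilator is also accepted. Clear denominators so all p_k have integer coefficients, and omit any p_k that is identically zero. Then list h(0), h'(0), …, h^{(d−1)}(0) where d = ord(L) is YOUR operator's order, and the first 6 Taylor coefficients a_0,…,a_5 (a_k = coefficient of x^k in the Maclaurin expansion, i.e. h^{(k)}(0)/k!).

L = (10 + 2·x)·Dx^2 + (4 + 16·x + 4·x^2)·Dx^3 + (-3 - x + 3·x^2 + x^3)·Dx^4  (order 4).
h: a_k = 0, 4, 4, 2/3, 4/3, 3/5, …
ICs: h(0) = 0, h′(0) = 4, h′′(0) = 8, h′′′(0) = 4.

f: a_k = 4, 4, 4, 4, 4, 4, …
g: a_k = 0, 4, -2, 4/3, -1, 4/5, …
Sum ⇒ L₀ = lclm(L_f,L_g) in ℚ(x)⟨Dx⟩.
h=∫h₀ ⇒ L = L₀·Dx.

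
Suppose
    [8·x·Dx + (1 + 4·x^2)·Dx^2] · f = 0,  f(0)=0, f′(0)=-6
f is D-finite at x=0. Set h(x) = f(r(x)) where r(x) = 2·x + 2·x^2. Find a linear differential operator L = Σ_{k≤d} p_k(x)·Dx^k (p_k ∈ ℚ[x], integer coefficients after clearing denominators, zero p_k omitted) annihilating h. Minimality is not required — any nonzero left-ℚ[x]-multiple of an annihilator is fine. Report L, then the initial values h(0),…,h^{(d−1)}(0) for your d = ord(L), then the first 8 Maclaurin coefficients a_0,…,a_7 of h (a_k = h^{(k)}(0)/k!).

L = (-2 + 32·x + 128·x^2 + 192·x^3 + 96·x^4)·Dx + (1 + 2·x + 16·x^2 + 64·x^3 + 80·x^4 + 32·x^5)·Dx^2  (order 2).
h: a_k = 0, -12, -12, 64, 192, -2112/5, -3008, 6144/7, …
ICs: h(0) = 0, h′(0) = -12.

f: a_k = 0, -6, 0, 8, 0, -96/5, 0, 384/7, …
L₀ from L_f via x↦r, Dx↦r'^{-1}Dx.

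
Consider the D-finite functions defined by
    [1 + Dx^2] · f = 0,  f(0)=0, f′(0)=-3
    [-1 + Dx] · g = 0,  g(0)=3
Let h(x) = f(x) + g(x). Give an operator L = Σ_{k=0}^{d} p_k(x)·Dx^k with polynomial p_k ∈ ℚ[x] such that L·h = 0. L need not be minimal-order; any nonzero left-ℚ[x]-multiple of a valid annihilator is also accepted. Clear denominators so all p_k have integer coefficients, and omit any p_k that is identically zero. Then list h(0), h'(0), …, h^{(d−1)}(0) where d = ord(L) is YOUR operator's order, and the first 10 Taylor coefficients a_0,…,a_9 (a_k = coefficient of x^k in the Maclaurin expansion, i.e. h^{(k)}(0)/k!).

L = -1 + Dx - Dx^2 + Dx^3  (order 3).
h: a_k = 3, 0, 3/2, 1, 1/8, 0, 1/240, 1/840, 1/13440, 0, …
ICs: h(0) = 3, h′(0) = 0, h′′(0) = 3.

f: a_k = 0, -3, 0, 1/2, 0, -1/40, 0, 1/1680, 0, -1/120960, …
g: a_k = 3, 3, 3/2, 1/2, 1/8, 1/40, 1/240, 1/1680, 1/13440, 1/120960, …
L₀ := lclm(L_f,L_g); ord L₀ ≤ 2+1.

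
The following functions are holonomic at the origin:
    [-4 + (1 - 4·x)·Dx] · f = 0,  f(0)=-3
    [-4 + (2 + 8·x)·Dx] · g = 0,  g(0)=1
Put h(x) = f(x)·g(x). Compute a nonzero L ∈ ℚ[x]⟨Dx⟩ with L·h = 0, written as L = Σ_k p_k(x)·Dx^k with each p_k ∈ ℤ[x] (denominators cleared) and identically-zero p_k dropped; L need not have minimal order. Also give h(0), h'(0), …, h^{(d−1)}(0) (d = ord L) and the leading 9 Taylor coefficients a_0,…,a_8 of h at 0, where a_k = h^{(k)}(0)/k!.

L = (6 + 8·x) + (-1 + 16·x^2)·Dx  (order 1).
h: a_k = -3, -18, -66, -276, -1074, -4380, -17268, -69864, -276882, …
ICs: h(0) = -3.

f: a_k = -3, -12, -48, -192, -768, -3072, -12288, -49152, -196608, …
g: a_k = 1, 2, -2, 4, -10, 28, -84, 264, -858, …
Sym-product of L_f,L_g gives L₀ (≤ ord 1).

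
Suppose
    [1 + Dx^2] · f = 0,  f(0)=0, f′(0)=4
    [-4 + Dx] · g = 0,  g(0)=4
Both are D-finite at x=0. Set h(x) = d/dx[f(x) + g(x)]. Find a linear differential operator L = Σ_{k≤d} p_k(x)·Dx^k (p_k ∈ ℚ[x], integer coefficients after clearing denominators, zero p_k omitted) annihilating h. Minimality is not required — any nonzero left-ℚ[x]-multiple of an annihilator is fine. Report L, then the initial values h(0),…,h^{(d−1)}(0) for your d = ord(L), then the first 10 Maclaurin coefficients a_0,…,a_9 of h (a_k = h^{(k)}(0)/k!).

L = 4 - Dx + 4·Dx^2 - Dx^3  (order 3).
h: a_k = 20, 64, 126, 512/3, 1025/6, 2048/15, 5461/60, 16384/315, 52429/2016, 32768/2835, …
ICs: h(0) = 20, h′(0) = 64, h′′(0) = 252.

f: a_k = 0, 4, 0, -2/3, 0, 1/30, 0, -1/1260, 0, 1/90720, …
g: a_k = 4, 16, 32, 128/3, 128/3, 512/15, 1024/45, 4096/315, 2048/315, 8192/2835, …
f+g: L₀ = lclm(L_f,L_g), ord ≤ 2+1.
h=h₀': d/dx-closure on L₀ ⇒ L.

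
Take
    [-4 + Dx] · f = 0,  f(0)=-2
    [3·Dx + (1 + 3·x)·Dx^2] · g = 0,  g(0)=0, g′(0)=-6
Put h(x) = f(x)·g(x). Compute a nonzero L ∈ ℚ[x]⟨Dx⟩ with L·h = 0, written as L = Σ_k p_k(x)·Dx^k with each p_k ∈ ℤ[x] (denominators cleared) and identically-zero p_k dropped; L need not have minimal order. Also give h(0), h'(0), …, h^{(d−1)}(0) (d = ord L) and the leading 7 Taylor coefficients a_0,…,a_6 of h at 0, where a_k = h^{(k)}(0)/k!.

L = (4 + 48·x) + (-5 - 24·x)·Dx + (1 + 3·x)·Dx^2  (order 2).
h: a_k = 0, 12, 30, 60, 47, 472/5, -62, …
ICs: h(0) = 0, h′(0) = 12.

f: a_k = -2, -8, -16, -64/3, -64/3, -256/15, -512/45, …
g: a_k = 0, -6, 9, -18, 81/2, -486/5, 243, …
Sym-product of L_f,L_g gives L₀ (≤ ord 2).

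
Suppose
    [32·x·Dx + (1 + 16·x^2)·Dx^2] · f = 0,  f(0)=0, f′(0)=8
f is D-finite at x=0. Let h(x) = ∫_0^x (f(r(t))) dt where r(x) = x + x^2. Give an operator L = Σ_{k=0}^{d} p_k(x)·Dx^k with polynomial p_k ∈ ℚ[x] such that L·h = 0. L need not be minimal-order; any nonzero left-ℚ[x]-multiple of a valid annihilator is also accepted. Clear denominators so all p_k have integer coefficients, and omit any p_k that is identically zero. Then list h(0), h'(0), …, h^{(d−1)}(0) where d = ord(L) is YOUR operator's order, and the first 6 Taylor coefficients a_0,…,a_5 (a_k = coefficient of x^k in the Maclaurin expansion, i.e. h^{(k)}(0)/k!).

f: a_k = 0, 8, 0, -128/3, 0, 2048/5, …
h₀=f(r): pull back L_f along r ⇒ L₀.
Integrate: L := L₀·Dx.
L = (-2 + 32·x + 128·x^2 + 192·x^3 + 96·x^4)·Dx^2 + (1 + 2·x + 16·x^2 + 64·x^3 + 80·x^4 + 32·x^5)·Dx^3  (order 3).
h: a_k = 0, 0, 4, 8/3, -32/3, -128/5, …
ICs: h(0) = 0, h′(0) = 0, h′′(0) = 8.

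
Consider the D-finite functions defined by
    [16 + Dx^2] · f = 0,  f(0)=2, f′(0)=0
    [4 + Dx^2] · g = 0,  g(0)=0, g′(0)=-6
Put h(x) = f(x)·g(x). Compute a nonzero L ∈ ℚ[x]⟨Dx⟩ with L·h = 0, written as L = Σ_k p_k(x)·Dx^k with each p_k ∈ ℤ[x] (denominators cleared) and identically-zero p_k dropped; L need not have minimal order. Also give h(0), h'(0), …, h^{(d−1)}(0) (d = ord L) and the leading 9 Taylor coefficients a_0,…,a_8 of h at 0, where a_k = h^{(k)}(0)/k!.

L = 144 + 40·Dx^2 + Dx^4  (order 4).
h: a_k = 0, -12, 0, 104, 0, -968/5, 0, 17488/105, 0, …
ICs: h(0) = 0, h′(0) = -12, h′′(0) = 0, h′′′(0) = 624.

f: a_k = 2, 0, -16, 0, 64/3, 0, -512/45, 0, 1024/315, …
g: a_k = 0, -6, 0, 4, 0, -4/5, 0, 8/105, 0, …
L₀ := L_f ⊗_s L_g (sym. prod.), ord ≤ 4.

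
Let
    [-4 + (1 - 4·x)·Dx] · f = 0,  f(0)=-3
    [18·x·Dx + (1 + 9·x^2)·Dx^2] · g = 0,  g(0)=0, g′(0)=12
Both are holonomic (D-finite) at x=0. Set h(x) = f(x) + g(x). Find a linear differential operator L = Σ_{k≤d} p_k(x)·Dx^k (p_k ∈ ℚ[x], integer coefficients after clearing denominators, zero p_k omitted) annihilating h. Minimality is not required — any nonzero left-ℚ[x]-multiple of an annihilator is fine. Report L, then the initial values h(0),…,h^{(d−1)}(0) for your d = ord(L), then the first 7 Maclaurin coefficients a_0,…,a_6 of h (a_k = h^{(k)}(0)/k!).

L = (-72 + 1152·x + 1944·x^2)·Dx + (57 - 72·x + 765·x^2 + 1944·x^3)·Dx^2 + (-4 + 7·x + 63·x^3 + 324·x^4)·Dx^3  (order 3).
h: a_k = -3, 0, -48, -228, -768, -14388/5, -12288, …
ICs: h(0) = -3, h′(0) = 0, h′′(0) = -96.

f: a_k = -3, -12, -48, -192, -768, -3072, -12288, …
g: a_k = 0, 12, 0, -36, 0, 972/5, 0, …
L₀ := lclm(L_f,L_g); ord L₀ ≤ 1+2.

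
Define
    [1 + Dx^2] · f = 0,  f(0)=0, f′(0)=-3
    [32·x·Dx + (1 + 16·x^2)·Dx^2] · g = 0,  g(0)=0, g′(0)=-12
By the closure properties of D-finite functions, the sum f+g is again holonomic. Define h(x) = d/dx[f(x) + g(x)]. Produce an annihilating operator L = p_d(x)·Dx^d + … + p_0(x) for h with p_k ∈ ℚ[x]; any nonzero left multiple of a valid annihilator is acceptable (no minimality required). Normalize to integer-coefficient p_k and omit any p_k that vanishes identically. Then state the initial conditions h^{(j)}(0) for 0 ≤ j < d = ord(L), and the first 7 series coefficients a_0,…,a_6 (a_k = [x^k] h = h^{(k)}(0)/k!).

L = (-6112·x + 99328·x^3 + 8192·x^5) + (-31 + 1072·x^2 + 25344·x^4 + 4096·x^6)·Dx + (-6112·x + 99328·x^3 + 8192·x^5)·Dx^2 + (-31 + 1072·x^2 + 25344·x^4 + 4096·x^6)·Dx^3  (order 3).
h: a_k = -15, 0, 387/2, 0, -24577/8, 0, 11796481/240, …
ICs: h(0) = -15, h′(0) = 0, h′′(0) = 387.

f: a_k = 0, -3, 0, 1/2, 0, -1/40, 0, …
g: a_k = 0, -12, 0, 64, 0, -3072/5, 0, …
h₀=f+g: left-lcm gives L₀, ord ≤ 4.
Derive L from L₀ (diff closure).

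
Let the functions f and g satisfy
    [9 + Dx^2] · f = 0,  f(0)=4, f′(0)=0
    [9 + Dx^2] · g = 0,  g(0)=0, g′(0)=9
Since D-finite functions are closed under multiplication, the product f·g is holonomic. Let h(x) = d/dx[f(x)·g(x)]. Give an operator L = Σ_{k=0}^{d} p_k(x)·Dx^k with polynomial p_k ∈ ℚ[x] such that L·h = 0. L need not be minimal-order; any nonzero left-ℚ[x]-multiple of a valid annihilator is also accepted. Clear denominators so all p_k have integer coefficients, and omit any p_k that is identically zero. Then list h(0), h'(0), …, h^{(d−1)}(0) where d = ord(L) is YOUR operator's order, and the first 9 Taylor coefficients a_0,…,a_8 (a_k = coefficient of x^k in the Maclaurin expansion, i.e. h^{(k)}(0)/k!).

L = 36 + Dx^2  (order 2).
h: a_k = 36, 0, -648, 0, 1944, 0, -11664/5, 0, 52488/35, …
ICs: h(0) = 36, h′(0) = 0.

f: a_k = 4, 0, -18, 0, 27/2, 0, -81/20, 0, 729/1120, …
g: a_k = 0, 9, 0, -27/2, 0, 243/40, 0, -729/560, 0, …
h₀=f·g: eliminate ⇒ L₀, order ≤ 2·2.
Derive L from L₀ (diff closure).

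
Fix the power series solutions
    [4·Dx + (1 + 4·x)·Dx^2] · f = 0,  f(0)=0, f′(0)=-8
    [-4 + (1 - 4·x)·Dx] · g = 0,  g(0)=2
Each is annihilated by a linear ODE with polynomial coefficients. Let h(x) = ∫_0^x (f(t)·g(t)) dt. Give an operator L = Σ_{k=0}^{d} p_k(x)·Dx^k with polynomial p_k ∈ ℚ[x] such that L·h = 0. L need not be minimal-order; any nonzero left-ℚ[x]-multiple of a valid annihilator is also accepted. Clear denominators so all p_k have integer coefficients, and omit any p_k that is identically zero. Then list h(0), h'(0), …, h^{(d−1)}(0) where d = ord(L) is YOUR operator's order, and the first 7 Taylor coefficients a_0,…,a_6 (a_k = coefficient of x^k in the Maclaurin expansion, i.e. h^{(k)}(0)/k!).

f: a_k = 0, -8, 16, -128/3, 128, -2048/5, 4096/3, …
g: a_k = 2, 8, 32, 128, 512, 2048, 8192, …
h₀=f·g: eliminate ⇒ L₀, order ≤ 2·1.
∫: right-multiply L₀ by Dx.
L = 16·Dx + (4 + 48·x)·Dx^2 + (-1 + 16·x^2)·Dx^3  (order 3).
h: a_k = 0, 0, -8, -32/3, -160/3, -1792/15, -24064/45, …
ICs: h(0) = 0, h′(0) = 0, h′′(0) = -16.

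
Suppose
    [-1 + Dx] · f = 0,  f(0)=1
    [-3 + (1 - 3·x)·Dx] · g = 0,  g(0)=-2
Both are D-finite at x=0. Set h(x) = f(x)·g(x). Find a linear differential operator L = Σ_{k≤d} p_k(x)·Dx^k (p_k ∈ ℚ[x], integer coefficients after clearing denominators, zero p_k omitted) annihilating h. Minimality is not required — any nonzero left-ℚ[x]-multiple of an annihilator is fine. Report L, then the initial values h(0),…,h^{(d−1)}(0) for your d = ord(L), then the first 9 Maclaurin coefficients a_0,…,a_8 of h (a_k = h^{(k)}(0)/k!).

L = (4 - 3·x) + (-1 + 3·x)·Dx  (order 1).
h: a_k = -2, -8, -25, -226/3, -2713/12, -10174/15, -732529/360, -1538311/252, -369194641/20160, …
ICs: h(0) = -2.

f: a_k = 1, 1, 1/2, 1/6, 1/24, 1/120, 1/720, 1/5040, 1/40320, …
g: a_k = -2, -6, -18, -54, -162, -486, -1458, -4374, -13122, …
Sym-product of L_f,L_g gives L₀ (≤ ord 1).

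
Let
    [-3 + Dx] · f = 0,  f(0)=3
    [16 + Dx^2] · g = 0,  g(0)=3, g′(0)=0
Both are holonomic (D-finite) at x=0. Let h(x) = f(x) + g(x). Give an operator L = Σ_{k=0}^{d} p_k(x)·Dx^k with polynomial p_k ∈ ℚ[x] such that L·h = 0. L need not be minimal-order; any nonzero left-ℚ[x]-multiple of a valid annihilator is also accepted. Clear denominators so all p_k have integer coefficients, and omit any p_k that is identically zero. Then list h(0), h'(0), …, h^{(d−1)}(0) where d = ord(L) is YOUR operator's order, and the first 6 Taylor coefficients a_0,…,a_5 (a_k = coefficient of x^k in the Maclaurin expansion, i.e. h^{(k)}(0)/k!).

f: a_k = 3, 9, 27/2, 27/2, 81/8, 243/40, …
g: a_k = 3, 0, -24, 0, 32, 0, …
L₀ := lclm(L_f,L_g); ord L₀ ≤ 1+2.
L = -48 + 16·Dx - 3·Dx^2 + Dx^3  (order 3).
h: a_k = 6, 9, -21/2, 27/2, 337/8, 243/40, …
ICs: h(0) = 6, h′(0) = 9, h′′(0) = -21.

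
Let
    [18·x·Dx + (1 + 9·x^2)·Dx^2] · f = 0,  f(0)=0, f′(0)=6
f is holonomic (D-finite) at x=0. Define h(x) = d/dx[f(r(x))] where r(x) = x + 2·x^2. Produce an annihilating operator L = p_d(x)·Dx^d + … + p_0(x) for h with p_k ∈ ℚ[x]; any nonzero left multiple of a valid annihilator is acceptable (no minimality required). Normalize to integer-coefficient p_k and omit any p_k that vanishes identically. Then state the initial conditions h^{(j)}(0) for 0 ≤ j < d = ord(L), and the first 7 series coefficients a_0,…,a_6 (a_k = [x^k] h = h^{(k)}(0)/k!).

f: a_k = 0, 6, 0, -18, 0, 486/5, 0, …
L₀ from L_f via x↦r, Dx↦r'^{-1}Dx.
h=h₀': d/dx-closure on L₀ ⇒ L.
L = (-4 + 18·x + 144·x^2 + 432·x^3 + 432·x^4) + (1 + 4·x + 9·x^2 + 72·x^3 + 180·x^4 + 144·x^5)·Dx  (order 1).
h: a_k = 6, 24, -54, -432, -594, 4968, 22842, …
ICs: h(0) = 6.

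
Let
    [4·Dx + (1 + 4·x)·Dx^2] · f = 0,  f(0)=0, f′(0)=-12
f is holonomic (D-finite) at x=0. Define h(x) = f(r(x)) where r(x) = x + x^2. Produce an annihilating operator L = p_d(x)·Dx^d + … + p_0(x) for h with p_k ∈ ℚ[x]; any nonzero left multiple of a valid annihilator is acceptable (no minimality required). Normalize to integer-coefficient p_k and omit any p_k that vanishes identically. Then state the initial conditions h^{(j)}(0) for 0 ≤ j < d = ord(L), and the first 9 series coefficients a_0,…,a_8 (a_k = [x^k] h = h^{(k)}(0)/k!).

f: a_k = 0, -12, 24, -64, 192, -3072/5, 2048, -49152/7, 24576, …
Change of var in L_f (x↦r) gives L₀.
L = 2·Dx + (1 + 2·x)·Dx^2  (order 2).
h: a_k = 0, -12, 12, -16, 24, -192/5, 64, -768/7, 192, …
ICs: h(0) = 0, h′(0) = -12.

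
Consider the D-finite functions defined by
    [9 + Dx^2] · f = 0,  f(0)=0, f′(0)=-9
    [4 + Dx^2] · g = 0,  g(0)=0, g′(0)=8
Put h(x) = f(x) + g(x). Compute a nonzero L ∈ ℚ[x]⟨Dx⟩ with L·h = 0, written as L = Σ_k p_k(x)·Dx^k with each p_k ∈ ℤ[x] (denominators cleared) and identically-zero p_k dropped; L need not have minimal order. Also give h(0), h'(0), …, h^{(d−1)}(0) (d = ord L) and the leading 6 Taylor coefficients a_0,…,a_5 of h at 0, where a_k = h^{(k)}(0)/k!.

f: a_k = 0, -9, 0, 27/2, 0, -243/40, …
g: a_k = 0, 8, 0, -16/3, 0, 16/15, …
h₀=f+g: left-lcm gives L₀, ord ≤ 4.
L = 36 + 13·Dx^2 + Dx^4  (order 4).
h: a_k = 0, -1, 0, 49/6, 0, -601/120, …
ICs: h(0) = 0, h′(0) = -1, h′′(0) = 0, h′′′(0) = 49.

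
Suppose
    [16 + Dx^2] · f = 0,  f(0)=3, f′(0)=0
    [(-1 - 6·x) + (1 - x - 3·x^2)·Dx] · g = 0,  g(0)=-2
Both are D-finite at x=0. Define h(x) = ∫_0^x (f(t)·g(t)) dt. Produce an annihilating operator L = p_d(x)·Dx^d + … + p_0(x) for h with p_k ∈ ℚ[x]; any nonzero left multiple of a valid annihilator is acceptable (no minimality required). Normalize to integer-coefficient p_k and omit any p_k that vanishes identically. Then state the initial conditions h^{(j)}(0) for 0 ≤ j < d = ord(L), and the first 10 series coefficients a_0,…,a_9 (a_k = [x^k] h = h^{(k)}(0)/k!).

f: a_k = 3, 0, -24, 0, 32, 0, -256/15, 0, 512/105, 0, …
g: a_k = -2, -2, -8, -14, -38, -80, -194, -434, -1016, -2318, …
Sym-product of L_f,L_g gives L₀ (≤ ord 2).
h=∫h₀ ⇒ L = L₀·Dx.
L = (-10 + 16·x + 48·x^2)·Dx + (2 + 12·x)·Dx^2 + (-1 + x + 3·x^2)·Dx^3  (order 3).
h: a_k = 0, -6, -3, 8, 3/2, 14/5, 16/3, 1622/105, 1531/60, 54472/945, …
ICs: h(0) = 0, h′(0) = -6, h′′(0) = -6.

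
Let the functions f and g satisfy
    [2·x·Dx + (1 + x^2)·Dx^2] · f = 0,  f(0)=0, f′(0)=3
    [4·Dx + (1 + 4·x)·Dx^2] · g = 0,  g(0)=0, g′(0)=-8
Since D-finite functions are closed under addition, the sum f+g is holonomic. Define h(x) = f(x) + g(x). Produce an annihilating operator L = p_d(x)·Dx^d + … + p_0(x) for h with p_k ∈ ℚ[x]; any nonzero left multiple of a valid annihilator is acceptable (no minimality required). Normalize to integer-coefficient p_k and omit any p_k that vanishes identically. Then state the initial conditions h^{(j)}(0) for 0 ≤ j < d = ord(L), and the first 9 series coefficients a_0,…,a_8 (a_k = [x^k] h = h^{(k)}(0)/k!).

f: a_k = 0, 3, 0, -1, 0, 3/5, 0, -3/7, 0, …
g: a_k = 0, -8, 16, -128/3, 128, -2048/5, 4096/3, -32768/7, 16384, …
h₀=f+g: left-lcm gives L₀, ord ≤ 4.
L = (-4 - 48·x + 12·x^2 + 16·x^3)·Dx + (-17 - 8·x - 45·x^2 + 24·x^3 + 32·x^4)·Dx^2 + (-2 - 7·x + 4·x^2 + x^3 + 6·x^4 + 8·x^5)·Dx^3  (order 3).
h: a_k = 0, -5, 16, -131/3, 128, -409, 4096/3, -32771/7, 16384, …
ICs: h(0) = 0, h′(0) = -5, h′′(0) = 32.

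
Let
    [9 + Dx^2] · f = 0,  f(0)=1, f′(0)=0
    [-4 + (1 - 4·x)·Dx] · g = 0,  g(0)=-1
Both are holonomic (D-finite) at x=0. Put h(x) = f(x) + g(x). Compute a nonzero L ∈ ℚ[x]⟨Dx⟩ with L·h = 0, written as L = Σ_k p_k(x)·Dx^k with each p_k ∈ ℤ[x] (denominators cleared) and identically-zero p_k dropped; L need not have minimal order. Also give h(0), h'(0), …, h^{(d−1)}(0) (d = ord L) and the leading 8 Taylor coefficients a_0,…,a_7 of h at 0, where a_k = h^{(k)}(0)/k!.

L = (-3780 + 2592·x - 5184·x^2) + (369 - 2124·x + 3888·x^2 - 5184·x^3)·Dx + (-420 + 288·x - 576·x^2)·Dx^2 + (41 - 236·x + 432·x^2 - 576·x^3)·Dx^3  (order 3).
h: a_k = 0, -4, -41/2, -64, -2021/8, -1024, -327761/80, -16384, …
ICs: h(0) = 0, h′(0) = -4, h′′(0) = -41.

f: a_k = 1, 0, -9/2, 0, 27/8, 0, -81/80, 0, …
g: a_k = -1, -4, -16, -64, -256, -1024, -4096, -16384, …
f+g: L₀ = lclm(L_f,L_g), ord ≤ 2+1.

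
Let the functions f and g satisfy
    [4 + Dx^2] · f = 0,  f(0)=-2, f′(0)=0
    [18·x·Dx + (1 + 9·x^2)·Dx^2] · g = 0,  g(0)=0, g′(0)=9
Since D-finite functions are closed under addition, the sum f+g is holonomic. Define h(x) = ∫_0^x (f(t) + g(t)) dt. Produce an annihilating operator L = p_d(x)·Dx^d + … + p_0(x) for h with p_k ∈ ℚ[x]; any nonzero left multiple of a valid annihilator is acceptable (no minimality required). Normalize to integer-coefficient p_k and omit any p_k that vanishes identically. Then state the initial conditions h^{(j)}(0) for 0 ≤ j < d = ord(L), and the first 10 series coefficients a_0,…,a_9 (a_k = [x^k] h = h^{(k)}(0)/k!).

f: a_k = -2, 0, 4, 0, -4/3, 0, 8/45, 0, -4/315, 0, …
g: a_k = 0, 9, 0, -27, 0, 729/5, 0, -6561/7, 0, 6561, …
f+g: L₀ = lclm(L_f,L_g), ord ≤ 2+2.
∫: right-multiply L₀ by Dx.
L = (-3744·x + 37584·x^3 + 11664·x^5)·Dx^2 + (-28 + 864·x^2 + 10692·x^4 + 5832·x^6)·Dx^3 + (-936·x + 9396·x^3 + 2916·x^5)·Dx^4 + (-7 + 216·x^2 + 2673·x^4 + 1458·x^6)·Dx^5  (order 5).
h: a_k = 0, -2, 9/2, 4/3, -27/4, -4/15, 243/10, 8/315, -6561/56, -4/2835, …
ICs: h(0) = 0, h′(0) = -2, h′′(0) = 9, h′′′(0) = 8, h′′′′(0) = -162.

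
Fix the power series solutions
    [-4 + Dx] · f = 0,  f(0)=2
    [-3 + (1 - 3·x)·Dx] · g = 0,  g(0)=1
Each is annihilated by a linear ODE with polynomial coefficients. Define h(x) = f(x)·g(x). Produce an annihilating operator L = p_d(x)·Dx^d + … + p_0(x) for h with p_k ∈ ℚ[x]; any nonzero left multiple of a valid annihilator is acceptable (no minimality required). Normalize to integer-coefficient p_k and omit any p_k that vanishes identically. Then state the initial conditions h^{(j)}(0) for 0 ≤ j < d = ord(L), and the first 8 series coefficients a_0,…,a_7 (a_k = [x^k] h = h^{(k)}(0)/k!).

f: a_k = 2, 8, 16, 64/3, 64/3, 256/15, 512/45, 2048/315, …
g: a_k = 1, 3, 9, 27, 81, 243, 729, 2187, …
f·g: L₀ = L_f ⊗_s L_g, ord ≤ 1·1.
L = (7 - 12·x) + (-1 + 3·x)·Dx  (order 1).
h: a_k = 2, 14, 58, 586/3, 1822/3, 27586/15, 248786/45, 5226554/315, …
ICs: h(0) = 2.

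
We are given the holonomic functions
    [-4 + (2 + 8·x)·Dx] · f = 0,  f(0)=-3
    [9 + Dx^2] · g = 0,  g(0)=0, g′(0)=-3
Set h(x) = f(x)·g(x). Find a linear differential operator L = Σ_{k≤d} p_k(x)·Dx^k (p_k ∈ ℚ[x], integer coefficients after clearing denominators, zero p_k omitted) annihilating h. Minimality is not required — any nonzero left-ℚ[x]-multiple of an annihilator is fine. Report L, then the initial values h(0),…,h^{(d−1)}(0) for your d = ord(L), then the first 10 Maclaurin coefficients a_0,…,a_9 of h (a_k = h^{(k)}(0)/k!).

f: a_k = -3, -6, 6, -12, 30, -84, 252, -792, 2574, -8580, …
g: a_k = 0, -3, 0, 9/2, 0, -81/40, 0, 243/560, 0, -243/4480, …
Sym-product of L_f,L_g gives L₀ (≤ ord 2).
L = (21 + 72·x + 144·x^2) + (-4 - 16·x)·Dx + (1 + 8·x + 16·x^2)·Dx^2  (order 2).
h: a_k = 0, 9, 18, -63/2, 9, -2277/40, 4203/20, -355293/560, 113103/56, -29774007/4480, …
ICs: h(0) = 0, h′(0) = 9.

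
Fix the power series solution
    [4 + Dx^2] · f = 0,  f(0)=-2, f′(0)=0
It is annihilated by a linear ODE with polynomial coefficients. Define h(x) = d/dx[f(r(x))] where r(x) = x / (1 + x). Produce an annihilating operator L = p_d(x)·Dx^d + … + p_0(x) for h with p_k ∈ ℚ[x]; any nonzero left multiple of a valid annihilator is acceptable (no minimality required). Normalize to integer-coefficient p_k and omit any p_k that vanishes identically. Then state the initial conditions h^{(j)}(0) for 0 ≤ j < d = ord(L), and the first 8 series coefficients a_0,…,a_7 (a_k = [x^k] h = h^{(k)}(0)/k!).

L = (10 + 12·x + 6·x^2) + (6 + 18·x + 18·x^2 + 6·x^3)·Dx + (1 + 4·x + 6·x^2 + 4·x^3 + x^4)·Dx^2  (order 2).
h: a_k = 0, 8, -24, 128/3, -160/3, 616/15, 56/5, -37664/315, …
ICs: h(0) = 0, h′(0) = 8.

f: a_k = -2, 0, 4, 0, -4/3, 0, 8/45, 0, …
Substitute x→r, Dx→(1/r')Dx; clear ⇒ L₀.
Differentiate: ansatz ord ≤ ord L₀ ⇒ L.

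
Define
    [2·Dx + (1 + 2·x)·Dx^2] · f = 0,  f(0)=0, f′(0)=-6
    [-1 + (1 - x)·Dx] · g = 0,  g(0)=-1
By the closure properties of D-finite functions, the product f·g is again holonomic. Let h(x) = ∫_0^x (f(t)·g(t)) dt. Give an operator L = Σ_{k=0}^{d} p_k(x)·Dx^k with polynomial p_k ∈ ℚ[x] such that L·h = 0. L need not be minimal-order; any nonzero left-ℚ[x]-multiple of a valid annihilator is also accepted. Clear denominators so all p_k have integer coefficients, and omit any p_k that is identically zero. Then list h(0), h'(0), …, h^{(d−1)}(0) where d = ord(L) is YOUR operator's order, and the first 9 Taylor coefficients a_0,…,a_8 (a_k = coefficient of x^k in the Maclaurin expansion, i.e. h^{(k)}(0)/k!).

f: a_k = 0, -6, 6, -8, 12, -96/5, 32, -384/7, 96, …
g: a_k = -1, -1, -1, -1, -1, -1, -1, -1, -1, …
L₀ := L_f ⊗_s L_g (sym. prod.), ord ≤ 2.
h=∫h₀ ⇒ L = L₀·Dx.
L = 2·Dx + 6·x·Dx^2 + (-1 - x + 2·x^2)·Dx^3  (order 3).
h: a_k = 0, 0, 3, 0, 2, -4/5, 38/15, -12/5, 333/70, …
ICs: h(0) = 0, h′(0) = 0, h′′(0) = 6.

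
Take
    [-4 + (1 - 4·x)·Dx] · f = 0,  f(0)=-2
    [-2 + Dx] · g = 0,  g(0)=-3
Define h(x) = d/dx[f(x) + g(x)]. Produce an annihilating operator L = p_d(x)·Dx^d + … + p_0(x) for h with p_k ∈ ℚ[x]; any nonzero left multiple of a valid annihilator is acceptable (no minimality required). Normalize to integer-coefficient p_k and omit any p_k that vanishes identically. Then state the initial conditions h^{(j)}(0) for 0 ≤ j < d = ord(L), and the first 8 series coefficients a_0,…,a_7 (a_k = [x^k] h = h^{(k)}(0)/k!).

L = (80 + 64·x) + (-46 - 16·x + 32·x^2)·Dx + (3 - 8·x - 16·x^2)·Dx^2  (order 2).
h: a_k = -14, -76, -396, -2056, -10244, -245768/5, -3440648/15, -110100496/105, …
ICs: h(0) = -14, h′(0) = -76.

f: a_k = -2, -8, -32, -128, -512, -2048, -8192, -32768, …
g: a_k = -3, -6, -6, -4, -2, -4/5, -4/15, -8/105, …
Sum ⇒ L₀ = lclm(L_f,L_g) in ℚ(x)⟨Dx⟩.
Differentiate: ansatz ord ≤ ord L₀ ⇒ L.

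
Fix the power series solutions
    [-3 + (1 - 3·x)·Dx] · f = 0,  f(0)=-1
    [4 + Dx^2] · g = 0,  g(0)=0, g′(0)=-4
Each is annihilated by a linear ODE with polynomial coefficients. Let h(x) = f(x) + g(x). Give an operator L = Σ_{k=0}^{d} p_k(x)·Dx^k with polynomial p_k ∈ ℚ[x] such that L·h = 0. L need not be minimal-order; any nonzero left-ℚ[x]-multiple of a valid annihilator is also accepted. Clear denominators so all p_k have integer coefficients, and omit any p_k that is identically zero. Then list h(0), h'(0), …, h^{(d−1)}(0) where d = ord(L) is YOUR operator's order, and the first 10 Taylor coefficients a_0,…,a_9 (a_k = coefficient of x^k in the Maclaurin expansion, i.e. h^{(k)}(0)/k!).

L = (348 - 144·x + 216·x^2) + (-44 + 180·x - 216·x^2 + 216·x^3)·Dx + (87 - 36·x + 54·x^2)·Dx^2 + (-11 + 45·x - 54·x^2 + 54·x^3)·Dx^3  (order 3).
h: a_k = -1, -7, -9, -73/3, -81, -3653/15, -729, -688889/315, -6561, -55801313/2835, …
ICs: h(0) = -1, h′(0) = -7, h′′(0) = -18.

f: a_k = -1, -3, -9, -27, -81, -243, -729, -2187, -6561, -19683, …
g: a_k = 0, -4, 0, 8/3, 0, -8/15, 0, 16/315, 0, -8/2835, …
f+g: L₀ = lclm(L_f,L_g), ord ≤ 1+2.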